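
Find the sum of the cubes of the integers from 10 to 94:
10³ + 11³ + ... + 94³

Use ∑_{k=1}^{n} k³ = [n(n+1)/2]², then subtract the first 9 terms.
∑_{k=1}^{94} k³ = [94×95/2]² = 4465² = 19936225
∑_{k=1}^{9} k³ = [9×10/2]² = 45² = 2025
∑_{k=10}^{94} k³ = 19936225 - 2025 = 19934200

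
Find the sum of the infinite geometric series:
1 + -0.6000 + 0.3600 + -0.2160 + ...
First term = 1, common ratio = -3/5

For |r| < 1, S = a / (1 - r)
S = 1 / (1 - (-3/5))
S = 1 / (8/5)
S = 5/8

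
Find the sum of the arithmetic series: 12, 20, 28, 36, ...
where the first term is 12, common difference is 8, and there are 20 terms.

Sₙ = n/2 × (first + last)
Last term = a + (n-1)d = 12 + (20-1)×8 = 164
S_20 = 20/2 × (12 + 164)
S_20 = 20/2 × 176 = 1760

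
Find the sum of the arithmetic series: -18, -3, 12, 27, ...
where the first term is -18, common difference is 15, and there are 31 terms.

Sₙ = n/2 × (first + last)
Last term = a + (n-1)d = -18 + (31-1)×15 = 432
S_31 = 31/2 × (-18 + 432)
S_31 = 31/2 × 414 = 6417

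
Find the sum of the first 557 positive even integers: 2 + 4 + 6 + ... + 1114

Sum of first n even numbers = n(n+1)
= 557×558
= 310806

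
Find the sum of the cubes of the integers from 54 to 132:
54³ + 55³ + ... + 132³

Use ∑_{k=1}^{n} k³ = [n(n+1)/2]², then subtract the first 53 terms.
∑_{k=1}^{132} k³ = [132×133/2]² = 8778² = 77053284
∑_{k=1}^{53} k³ = [53×54/2]² = 1431² = 2047761
∑_{k=54}^{132} k³ = 77053284 - 2047761 = 75005523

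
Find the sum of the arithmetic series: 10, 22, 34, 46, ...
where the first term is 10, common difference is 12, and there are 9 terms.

Sₙ = n/2 × (first + last)
Last term = a + (n-1)d = 10 + (9-1)×12 = 106
S_9 = 9/2 × (10 + 106)
S_9 = 9/2 × 116 = 522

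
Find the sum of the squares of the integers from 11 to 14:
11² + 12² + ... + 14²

Use ∑_{k=1}^{n} k² = n(n+1)(2n+1)/6, then subtract the first 10 terms.
∑_{k=1}^{14} k² = 14×15×29/6 = 1015
∑_{k=1}^{10} k² = 10×11×21/6 = 385
∑_{k=11}^{14} k² = 1015 - 385 = 630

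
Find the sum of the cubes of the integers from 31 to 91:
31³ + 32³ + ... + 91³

Use ∑_{k=1}^{n} k³ = [n(n+1)/2]², then subtract the first 30 terms.
∑_{k=1}^{91} k³ = [91×92/2]² = 4186² = 17522596
∑_{k=1}^{30} k³ = [30×31/2]² = 465² = 216225
∑_{k=31}^{91} k³ = 17522596 - 216225 = 17306371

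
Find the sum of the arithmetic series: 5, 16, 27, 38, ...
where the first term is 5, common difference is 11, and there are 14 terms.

Sₙ = n/2 × (first + last)
Last term = a + (n-1)d = 5 + (14-1)×11 = 148
S_14 = 14/2 × (5 + 148)
S_14 = 14/2 × 153 = 1071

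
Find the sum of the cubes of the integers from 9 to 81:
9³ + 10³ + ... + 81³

Use ∑_{k=1}^{n} k³ = [n(n+1)/2]², then subtract the first 8 terms.
∑_{k=1}^{81} k³ = [81×82/2]² = 3321² = 11029041
∑_{k=1}^{8} k³ = [8×9/2]² = 36² = 1296
∑_{k=9}^{81} k³ = 11029041 - 1296 = 11027745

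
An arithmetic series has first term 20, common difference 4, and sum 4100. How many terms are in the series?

Using S = n/2 × [2a + (n-1)d]
4100 = n/2 × [2(20) + (n-1)(4)]
4100 = n/2 × [40 + 4n - 4]
8200 = n × [36 + 4n]
4n² + (36)n - 8200 = 0
Discriminant: Δ = (36)² - 4(4)(-8200) = 1296 + 131200 = 132496
√Δ = 364
n = [-(36) + √Δ] / (2·4) = (-36 + 364) / 8 = 328 / 8 = 41
(The negative root is discarded since n must be a positive integer.)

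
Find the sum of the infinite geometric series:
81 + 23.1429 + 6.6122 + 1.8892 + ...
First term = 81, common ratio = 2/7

For |r| < 1, S = a / (1 - r)
S = 81 / (1 - (2/7))
S = 81 / (5/7)
S = 567/5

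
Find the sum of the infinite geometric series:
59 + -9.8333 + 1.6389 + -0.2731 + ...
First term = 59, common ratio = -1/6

For |r| < 1, S = a / (1 - r)
S = 59 / (1 - (-1/6))
S = 59 / (7/6)
S = 354/7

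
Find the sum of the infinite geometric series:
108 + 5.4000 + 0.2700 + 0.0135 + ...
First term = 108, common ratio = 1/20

For |r| < 1, S = a / (1 - r)
S = 108 / (1 - (1/20))
S = 108 / (19/20)
S = 2160/19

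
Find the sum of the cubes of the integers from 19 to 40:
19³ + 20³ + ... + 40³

Use ∑_{k=1}^{n} k³ = [n(n+1)/2]², then subtract the first 18 terms.
∑_{k=1}^{40} k³ = [40×41/2]² = 820² = 672400
∑_{k=1}^{18} k³ = [18×19/2]² = 171² = 29241
∑_{k=19}^{40} k³ = 672400 - 29241 = 643159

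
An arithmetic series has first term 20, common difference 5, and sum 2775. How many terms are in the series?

Using S = n/2 × [2a + (n-1)d]
2775 = n/2 × [2(20) + (n-1)(5)]
2775 = n/2 × [40 + 5n - 5]
5550 = n × [35 + 5n]
5n² + (35)n - 5550 = 0
Discriminant: Δ = (35)² - 4(5)(-5550) = 1225 + 111000 = 112225
√Δ = 335
n = [-(35) + √Δ] / (2·5) = (-35 + 335) / 10 = 300 / 10 = 30
(The negative root is discarded since n must be a positive integer.)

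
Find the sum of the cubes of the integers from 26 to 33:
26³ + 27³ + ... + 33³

Use ∑_{k=1}^{n} k³ = [n(n+1)/2]², then subtract the first 25 terms.
∑_{k=1}^{33} k³ = [33×34/2]² = 561² = 314721
∑_{k=1}^{25} k³ = [25×26/2]² = 325² = 105625
∑_{k=26}^{33} k³ = 314721 - 105625 = 209096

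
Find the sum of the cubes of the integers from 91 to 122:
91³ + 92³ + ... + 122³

Use ∑_{k=1}^{n} k³ = [n(n+1)/2]², then subtract the first 90 terms.
∑_{k=1}^{122} k³ = [122×123/2]² = 7503² = 56295009
∑_{k=1}^{90} k³ = [90×91/2]² = 4095² = 16769025
∑_{k=91}^{122} k³ = 56295009 - 16769025 = 39525984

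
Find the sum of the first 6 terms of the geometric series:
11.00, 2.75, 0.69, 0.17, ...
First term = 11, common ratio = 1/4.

Sₙ = a(1 - rⁿ) / (1 - r)
S_6 = 11(1 - (1/4)^6) / (1 - (1/4))
S_6 = 11(1 - (1/4096)) / (3/4)
S_6 = 15015/1024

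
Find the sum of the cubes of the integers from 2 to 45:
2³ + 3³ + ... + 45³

Use ∑_{k=1}^{n} k³ = [n(n+1)/2]², then subtract the first 1 terms.
∑_{k=1}^{45} k³ = [45×46/2]² = 1035² = 1071225
∑_{k=1}^{1} k³ = [1×2/2]² = 1² = 1
∑_{k=2}^{45} k³ = 1071225 - 1 = 1071224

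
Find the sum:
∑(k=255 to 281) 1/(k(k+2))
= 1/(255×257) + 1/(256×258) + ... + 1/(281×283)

Partial fractions: 1/(k(k+2)) = (1/2)[1/k - 1/(k+2)]
Telescoping leaves the first two and last two terms:
= (1/2)[1/255 + 1/256 - 1/282 - 1/283]
= 216537/578859520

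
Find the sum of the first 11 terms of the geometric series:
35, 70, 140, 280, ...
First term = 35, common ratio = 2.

Sₙ = a(1 - rⁿ) / (1 - r)
S_11 = 35(1 - 2^11) / (1 - 2)
S_11 = 35(1 - 2048) / (-1)
S_11 = 71645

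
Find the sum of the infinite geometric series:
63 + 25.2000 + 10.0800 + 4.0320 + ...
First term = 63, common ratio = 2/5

For |r| < 1, S = a / (1 - r)
S = 63 / (1 - (2/5))
S = 63 / (3/5)
S = 105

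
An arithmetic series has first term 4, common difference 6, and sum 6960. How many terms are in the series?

Using S = n/2 × [2a + (n-1)d]
6960 = n/2 × [2(4) + (n-1)(6)]
6960 = n/2 × [8 + 6n - 6]
13920 = n × [2 + 6n]
6n² + (2)n - 13920 = 0
Discriminant: Δ = (2)² - 4(6)(-13920) = 4 + 334080 = 334084
√Δ = 578
n = [-(2) + √Δ] / (2·6) = (-2 + 578) / 12 = 576 / 12 = 48
(The negative root is discarded since n must be a positive integer.)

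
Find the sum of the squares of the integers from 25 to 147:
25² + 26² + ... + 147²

Use ∑_{k=1}^{n} k² = n(n+1)(2n+1)/6, then subtract the first 24 terms.
∑_{k=1}^{147} k² = 147×148×295/6 = 1069670
∑_{k=1}^{24} k² = 24×25×49/6 = 4900
∑_{k=25}^{147} k² = 1069670 - 4900 = 1064770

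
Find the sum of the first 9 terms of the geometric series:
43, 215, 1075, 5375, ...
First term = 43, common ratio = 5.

Sₙ = a(1 - rⁿ) / (1 - r)
S_9 = 43(1 - 5^9) / (1 - 5)
S_9 = 43(1 - 1953125) / (-4)
S_9 = 20996083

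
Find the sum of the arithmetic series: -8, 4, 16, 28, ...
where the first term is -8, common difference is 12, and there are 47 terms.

Sₙ = n/2 × (first + last)
Last term = a + (n-1)d = -8 + (47-1)×12 = 544
S_47 = 47/2 × (-8 + 544)
S_47 = 47/2 × 536 = 12596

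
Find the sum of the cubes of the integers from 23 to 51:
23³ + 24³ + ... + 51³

Use ∑_{k=1}^{n} k³ = [n(n+1)/2]², then subtract the first 22 terms.
∑_{k=1}^{51} k³ = [51×52/2]² = 1326² = 1758276
∑_{k=1}^{22} k³ = [22×23/2]² = 253² = 64009
∑_{k=23}^{51} k³ = 1758276 - 64009 = 1694267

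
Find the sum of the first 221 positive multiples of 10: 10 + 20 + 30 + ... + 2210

Factor out 10: = 10(1 + 2 + ... + 221) = 10 × n(n+1)/2
= 10 × 221×222/2
= 10 × 24531
= 245310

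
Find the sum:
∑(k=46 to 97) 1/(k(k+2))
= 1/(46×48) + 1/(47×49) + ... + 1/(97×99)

Partial fractions: 1/(k(k+2)) = (1/2)[1/k - 1/(k+2)]
Telescoping leaves the first two and last two terms:
= (1/2)[1/46 + 1/47 - 1/98 - 1/99]
= 119093/10487862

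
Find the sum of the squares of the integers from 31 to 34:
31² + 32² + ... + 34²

Use ∑_{k=1}^{n} k² = n(n+1)(2n+1)/6, then subtract the first 30 terms.
∑_{k=1}^{34} k² = 34×35×69/6 = 13685
∑_{k=1}^{30} k² = 30×31×61/6 = 9455
∑_{k=31}^{34} k² = 13685 - 9455 = 4230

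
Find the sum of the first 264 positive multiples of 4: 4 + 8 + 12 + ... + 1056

Factor out 4: = 4(1 + 2 + ... + 264) = 4 × n(n+1)/2
= 4 × 264×265/2
= 4 × 34980
= 139920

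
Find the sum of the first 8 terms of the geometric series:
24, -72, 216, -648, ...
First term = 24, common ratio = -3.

Sₙ = a(1 - rⁿ) / (1 - r)
S_8 = 24(1 - (-3)^8) / (1 - (-3))
S_8 = 24(1 - 6561) / (4)
S_8 = -39360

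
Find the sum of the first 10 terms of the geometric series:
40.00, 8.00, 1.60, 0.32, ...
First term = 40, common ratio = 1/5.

Sₙ = a(1 - rⁿ) / (1 - r)
S_10 = 40(1 - (1/5)^10) / (1 - (1/5))
S_10 = 40(1 - (1/9765625)) / (4/5)
S_10 = 19531248/390625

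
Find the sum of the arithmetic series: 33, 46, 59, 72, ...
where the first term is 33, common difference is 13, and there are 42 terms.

Sₙ = n/2 × (first + last)
Last term = a + (n-1)d = 33 + (42-1)×13 = 566
S_42 = 42/2 × (33 + 566)
S_42 = 42/2 × 599 = 12579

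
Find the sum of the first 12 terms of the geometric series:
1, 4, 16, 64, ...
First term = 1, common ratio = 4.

Sₙ = a(1 - rⁿ) / (1 - r)
S_12 = 1(1 - 4^12) / (1 - 4)
S_12 = 1(1 - 16777216) / (-3)
S_12 = 5592405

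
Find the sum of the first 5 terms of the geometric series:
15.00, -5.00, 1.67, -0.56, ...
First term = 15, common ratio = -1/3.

Sₙ = a(1 - rⁿ) / (1 - r)
S_5 = 15(1 - (-1/3)^5) / (1 - (-1/3))
S_5 = 15(1 - (-1/243)) / (4/3)
S_5 = 305/27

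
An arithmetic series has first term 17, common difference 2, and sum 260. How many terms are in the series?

Using S = n/2 × [2a + (n-1)d]
260 = n/2 × [2(17) + (n-1)(2)]
260 = n/2 × [34 + 2n - 2]
520 = n × [32 + 2n]
2n² + (32)n - 520 = 0
Discriminant: Δ = (32)² - 4(2)(-520) = 1024 + 4160 = 5184
√Δ = 72
n = [-(32) + √Δ] / (2·2) = (-32 + 72) / 4 = 40 / 4 = 10
(The negative root is discarded since n must be a positive integer.)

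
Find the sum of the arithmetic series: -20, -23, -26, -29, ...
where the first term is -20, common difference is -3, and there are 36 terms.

Sₙ = n/2 × (first + last)
Last term = a + (n-1)d = -20 + (36-1)×(-3) = -125
S_36 = 36/2 × (-20 + (-125))
S_36 = 36/2 × (-145) = -2610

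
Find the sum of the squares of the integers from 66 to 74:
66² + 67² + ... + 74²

Use ∑_{k=1}^{n} k² = n(n+1)(2n+1)/6, then subtract the first 65 terms.
∑_{k=1}^{74} k² = 74×75×149/6 = 137825
∑_{k=1}^{65} k² = 65×66×131/6 = 93665
∑_{k=66}^{74} k² = 137825 - 93665 = 44160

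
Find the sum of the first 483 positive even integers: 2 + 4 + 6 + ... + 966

Sum of first n even numbers = n(n+1)
= 483×484
= 233772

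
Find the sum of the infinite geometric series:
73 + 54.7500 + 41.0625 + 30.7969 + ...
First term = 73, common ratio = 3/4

For |r| < 1, S = a / (1 - r)
S = 73 / (1 - (3/4))
S = 73 / (1/4)
S = 292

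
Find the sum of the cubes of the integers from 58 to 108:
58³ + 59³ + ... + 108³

Use ∑_{k=1}^{n} k³ = [n(n+1)/2]², then subtract the first 57 terms.
∑_{k=1}^{108} k³ = [108×109/2]² = 5886² = 34644996
∑_{k=1}^{57} k³ = [57×58/2]² = 1653² = 2732409
∑_{k=58}^{108} k³ = 34644996 - 2732409 = 31912587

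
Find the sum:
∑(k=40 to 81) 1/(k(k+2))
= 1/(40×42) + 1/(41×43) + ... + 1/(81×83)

Partial fractions: 1/(k(k+2)) = (1/2)[1/k - 1/(k+2)]
Telescoping leaves the first two and last two terms:
= (1/2)[1/40 + 1/41 - 1/82 - 1/83]
= 3423/272240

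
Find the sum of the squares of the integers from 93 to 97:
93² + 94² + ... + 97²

Use ∑_{k=1}^{n} k² = n(n+1)(2n+1)/6, then subtract the first 92 terms.
∑_{k=1}^{97} k² = 97×98×195/6 = 308945
∑_{k=1}^{92} k² = 92×93×185/6 = 263810
∑_{k=93}^{97} k² = 308945 - 263810 = 45135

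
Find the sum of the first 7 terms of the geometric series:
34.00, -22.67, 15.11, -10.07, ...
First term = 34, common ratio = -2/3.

Sₙ = a(1 - rⁿ) / (1 - r)
S_7 = 34(1 - (-2/3)^7) / (1 - (-2/3))
S_7 = 34(1 - (-128/2187)) / (5/3)
S_7 = 15742/729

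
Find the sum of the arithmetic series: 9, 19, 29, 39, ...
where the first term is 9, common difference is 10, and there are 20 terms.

Sₙ = n/2 × (first + last)
Last term = a + (n-1)d = 9 + (20-1)×10 = 199
S_20 = 20/2 × (9 + 199)
S_20 = 20/2 × 208 = 2080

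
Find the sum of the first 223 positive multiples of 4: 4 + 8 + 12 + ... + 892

Factor out 4: = 4(1 + 2 + ... + 223) = 4 × n(n+1)/2
= 4 × 223×224/2
= 4 × 24976
= 99904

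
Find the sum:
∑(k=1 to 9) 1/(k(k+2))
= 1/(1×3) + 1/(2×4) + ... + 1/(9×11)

Partial fractions: 1/(k(k+2)) = (1/2)[1/k - 1/(k+2)]
Telescoping leaves the first two and last two terms:
= (1/2)[1/1 + 1/2 - 1/10 - 1/11]
= 36/55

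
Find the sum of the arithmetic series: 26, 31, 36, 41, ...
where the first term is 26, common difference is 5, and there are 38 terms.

Sₙ = n/2 × (first + last)
Last term = a + (n-1)d = 26 + (38-1)×5 = 211
S_38 = 38/2 × (26 + 211)
S_38 = 38/2 × 237 = 4503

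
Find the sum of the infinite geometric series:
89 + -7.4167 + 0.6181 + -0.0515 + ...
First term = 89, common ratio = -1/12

For |r| < 1, S = a / (1 - r)
S = 89 / (1 - (-1/12))
S = 89 / (13/12)
S = 1068/13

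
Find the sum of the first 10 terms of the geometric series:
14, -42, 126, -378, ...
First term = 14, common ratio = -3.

Sₙ = a(1 - rⁿ) / (1 - r)
S_10 = 14(1 - (-3)^10) / (1 - (-3))
S_10 = 14(1 - 59049) / (4)
S_10 = -206668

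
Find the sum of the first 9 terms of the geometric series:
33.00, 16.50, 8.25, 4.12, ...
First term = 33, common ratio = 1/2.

Sₙ = a(1 - rⁿ) / (1 - r)
S_9 = 33(1 - (1/2)^9) / (1 - (1/2))
S_9 = 33(1 - (1/512)) / (1/2)
S_9 = 16863/256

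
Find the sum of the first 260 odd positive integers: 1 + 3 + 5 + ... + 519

Sum of first n odd numbers = n²
= 260²
= 67600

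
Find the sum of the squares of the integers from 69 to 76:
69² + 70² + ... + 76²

Use ∑_{k=1}^{n} k² = n(n+1)(2n+1)/6, then subtract the first 68 terms.
∑_{k=1}^{76} k² = 76×77×153/6 = 149226
∑_{k=1}^{68} k² = 68×69×137/6 = 107134
∑_{k=69}^{76} k² = 149226 - 107134 = 42092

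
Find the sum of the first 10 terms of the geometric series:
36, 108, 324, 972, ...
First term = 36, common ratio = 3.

Sₙ = a(1 - rⁿ) / (1 - r)
S_10 = 36(1 - 3^10) / (1 - 3)
S_10 = 36(1 - 59049) / (-2)
S_10 = 1062864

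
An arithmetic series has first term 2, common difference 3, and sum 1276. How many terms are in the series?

Using S = n/2 × [2a + (n-1)d]
1276 = n/2 × [2(2) + (n-1)(3)]
1276 = n/2 × [4 + 3n - 3]
2552 = n × [1 + 3n]
3n² + (1)n - 2552 = 0
Discriminant: Δ = (1)² - 4(3)(-2552) = 1 + 30624 = 30625
√Δ = 175
n = [-(1) + √Δ] / (2·3) = (-1 + 175) / 6 = 174 / 6 = 29
(The negative root is discarded since n must be a positive integer.)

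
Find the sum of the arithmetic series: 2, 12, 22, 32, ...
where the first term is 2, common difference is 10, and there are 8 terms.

Sₙ = n/2 × (first + last)
Last term = a + (n-1)d = 2 + (8-1)×10 = 72
S_8 = 8/2 × (2 + 72)
S_8 = 8/2 × 74 = 296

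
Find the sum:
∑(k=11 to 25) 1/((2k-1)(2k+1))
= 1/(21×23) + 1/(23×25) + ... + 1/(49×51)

Partial fractions: 1/((2k-1)(2k+1)) = (1/2)[1/(2k-1) - 1/(2k+1)]
The series telescopes:
= (1/2)[1/21 - 1/51]
= 5/357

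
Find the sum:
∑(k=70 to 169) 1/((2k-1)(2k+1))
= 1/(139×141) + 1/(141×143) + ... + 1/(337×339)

Partial fractions: 1/((2k-1)(2k+1)) = (1/2)[1/(2k-1) - 1/(2k+1)]
The series telescopes:
= (1/2)[1/139 - 1/339]
= 100/47121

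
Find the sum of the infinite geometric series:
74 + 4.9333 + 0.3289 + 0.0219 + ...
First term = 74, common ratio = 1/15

For |r| < 1, S = a / (1 - r)
S = 74 / (1 - (1/15))
S = 74 / (14/15)
S = 555/7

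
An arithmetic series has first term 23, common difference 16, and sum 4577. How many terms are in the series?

Using S = n/2 × [2a + (n-1)d]
4577 = n/2 × [2(23) + (n-1)(16)]
4577 = n/2 × [46 + 16n - 16]
9154 = n × [30 + 16n]
16n² + (30)n - 9154 = 0
Discriminant: Δ = (30)² - 4(16)(-9154) = 900 + 585856 = 586756
√Δ = 766
n = [-(30) + √Δ] / (2·16) = (-30 + 766) / 32 = 736 / 32 = 23
(The negative root is discarded since n must be a positive integer.)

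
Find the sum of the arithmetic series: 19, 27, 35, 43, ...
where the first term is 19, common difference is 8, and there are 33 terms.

Sₙ = n/2 × (first + last)
Last term = a + (n-1)d = 19 + (33-1)×8 = 275
S_33 = 33/2 × (19 + 275)
S_33 = 33/2 × 294 = 4851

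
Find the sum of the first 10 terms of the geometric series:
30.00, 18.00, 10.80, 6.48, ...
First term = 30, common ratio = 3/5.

Sₙ = a(1 - rⁿ) / (1 - r)
S_10 = 30(1 - (3/5)^10) / (1 - (3/5))
S_10 = 30(1 - (59049/9765625)) / (2/5)
S_10 = 29119728/390625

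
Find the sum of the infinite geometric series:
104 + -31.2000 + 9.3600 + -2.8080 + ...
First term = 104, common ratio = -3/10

For |r| < 1, S = a / (1 - r)
S = 104 / (1 - (-3/10))
S = 104 / (13/10)
S = 80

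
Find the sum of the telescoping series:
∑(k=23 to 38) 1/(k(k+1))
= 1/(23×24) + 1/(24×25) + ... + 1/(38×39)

Partial fractions: 1/(k(k+1)) = 1/k - 1/(k+1)
The series telescopes:
= (1/23 - 1/24) + (1/24 - 1/25) + ... + (1/38 - 1/39)
= 1/23 - 1/39
= 16/897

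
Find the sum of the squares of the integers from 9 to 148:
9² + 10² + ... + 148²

Use ∑_{k=1}^{n} k² = n(n+1)(2n+1)/6, then subtract the first 8 terms.
∑_{k=1}^{148} k² = 148×149×297/6 = 1091574
∑_{k=1}^{8} k² = 8×9×17/6 = 204
∑_{k=9}^{148} k² = 1091574 - 204 = 1091370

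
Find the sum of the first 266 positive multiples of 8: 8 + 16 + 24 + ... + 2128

Factor out 8: = 8(1 + 2 + ... + 266) = 8 × n(n+1)/2
= 8 × 266×267/2
= 8 × 35511
= 284088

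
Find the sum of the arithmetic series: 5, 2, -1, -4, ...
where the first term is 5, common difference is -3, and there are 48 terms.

Sₙ = n/2 × (first + last)
Last term = a + (n-1)d = 5 + (48-1)×(-3) = -136
S_48 = 48/2 × (5 + (-136))
S_48 = 48/2 × (-131) = -3144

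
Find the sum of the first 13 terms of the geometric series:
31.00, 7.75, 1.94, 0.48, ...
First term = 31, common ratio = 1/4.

Sₙ = a(1 - rⁿ) / (1 - r)
S_13 = 31(1 - (1/4)^13) / (1 - (1/4))
S_13 = 31(1 - (1/67108864)) / (3/4)
S_13 = 693458251/16777216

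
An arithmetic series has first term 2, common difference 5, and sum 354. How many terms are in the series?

Using S = n/2 × [2a + (n-1)d]
354 = n/2 × [2(2) + (n-1)(5)]
354 = n/2 × [4 + 5n - 5]
708 = n × [-1 + 5n]
5n² + (-1)n - 708 = 0
Discriminant: Δ = (-1)² - 4(5)(-708) = 1 + 14160 = 14161
√Δ = 119
n = [-(-1) + √Δ] / (2·5) = (1 + 119) / 10 = 120 / 10 = 12
(The negative root is discarded since n must be a positive integer.)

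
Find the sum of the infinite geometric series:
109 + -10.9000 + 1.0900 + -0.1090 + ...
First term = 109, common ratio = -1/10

For |r| < 1, S = a / (1 - r)
S = 109 / (1 - (-1/10))
S = 109 / (11/10)
S = 1090/11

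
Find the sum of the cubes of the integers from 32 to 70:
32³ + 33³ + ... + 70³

Use ∑_{k=1}^{n} k³ = [n(n+1)/2]², then subtract the first 31 terms.
∑_{k=1}^{70} k³ = [70×71/2]² = 2485² = 6175225
∑_{k=1}^{31} k³ = [31×32/2]² = 496² = 246016
∑_{k=32}^{70} k³ = 6175225 - 246016 = 5929209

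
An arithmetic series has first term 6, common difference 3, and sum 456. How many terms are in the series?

Using S = n/2 × [2a + (n-1)d]
456 = n/2 × [2(6) + (n-1)(3)]
456 = n/2 × [12 + 3n - 3]
912 = n × [9 + 3n]
3n² + (9)n - 912 = 0
Discriminant: Δ = (9)² - 4(3)(-912) = 81 + 10944 = 11025
√Δ = 105
n = [-(9) + √Δ] / (2·3) = (-9 + 105) / 6 = 96 / 6 = 16
(The negative root is discarded since n must be a positive integer.)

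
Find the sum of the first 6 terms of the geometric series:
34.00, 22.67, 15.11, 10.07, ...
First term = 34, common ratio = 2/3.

Sₙ = a(1 - rⁿ) / (1 - r)
S_6 = 34(1 - (2/3)^6) / (1 - (2/3))
S_6 = 34(1 - (64/729)) / (1/3)
S_6 = 22610/243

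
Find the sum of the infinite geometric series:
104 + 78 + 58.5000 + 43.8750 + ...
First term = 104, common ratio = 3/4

For |r| < 1, S = a / (1 - r)
S = 104 / (1 - (3/4))
S = 104 / (1/4)
S = 416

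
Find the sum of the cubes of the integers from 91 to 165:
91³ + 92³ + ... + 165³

Use ∑_{k=1}^{n} k³ = [n(n+1)/2]², then subtract the first 90 terms.
∑_{k=1}^{165} k³ = [165×166/2]² = 13695² = 187553025
∑_{k=1}^{90} k³ = [90×91/2]² = 4095² = 16769025
∑_{k=91}^{165} k³ = 187553025 - 16769025 = 170784000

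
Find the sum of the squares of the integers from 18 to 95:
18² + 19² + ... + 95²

Use ∑_{k=1}^{n} k² = n(n+1)(2n+1)/6, then subtract the first 17 terms.
∑_{k=1}^{95} k² = 95×96×191/6 = 290320
∑_{k=1}^{17} k² = 17×18×35/6 = 1785
∑_{k=18}^{95} k² = 290320 - 1785 = 288535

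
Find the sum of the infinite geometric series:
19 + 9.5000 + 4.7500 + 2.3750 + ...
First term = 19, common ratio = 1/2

For |r| < 1, S = a / (1 - r)
S = 19 / (1 - (1/2))
S = 19 / (1/2)
S = 38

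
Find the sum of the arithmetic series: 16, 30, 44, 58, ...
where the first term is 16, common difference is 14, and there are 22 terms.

Sₙ = n/2 × (first + last)
Last term = a + (n-1)d = 16 + (22-1)×14 = 310
S_22 = 22/2 × (16 + 310)
S_22 = 22/2 × 326 = 3586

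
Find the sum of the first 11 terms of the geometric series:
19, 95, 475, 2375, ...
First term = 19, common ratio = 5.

Sₙ = a(1 - rⁿ) / (1 - r)
S_11 = 19(1 - 5^11) / (1 - 5)
S_11 = 19(1 - 48828125) / (-4)
S_11 = 231933589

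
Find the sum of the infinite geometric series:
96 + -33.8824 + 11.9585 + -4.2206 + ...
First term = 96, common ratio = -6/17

For |r| < 1, S = a / (1 - r)
S = 96 / (1 - (-6/17))
S = 96 / (23/17)
S = 1632/23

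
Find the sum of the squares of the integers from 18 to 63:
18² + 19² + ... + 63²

Use ∑_{k=1}^{n} k² = n(n+1)(2n+1)/6, then subtract the first 17 terms.
∑_{k=1}^{63} k² = 63×64×127/6 = 85344
∑_{k=1}^{17} k² = 17×18×35/6 = 1785
∑_{k=18}^{63} k² = 85344 - 1785 = 83559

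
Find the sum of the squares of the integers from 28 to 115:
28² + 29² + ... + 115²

Use ∑_{k=1}^{n} k² = n(n+1)(2n+1)/6, then subtract the first 27 terms.
∑_{k=1}^{115} k² = 115×116×231/6 = 513590
∑_{k=1}^{27} k² = 27×28×55/6 = 6930
∑_{k=28}^{115} k² = 513590 - 6930 = 506660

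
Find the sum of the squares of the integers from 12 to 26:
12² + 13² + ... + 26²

Use ∑_{k=1}^{n} k² = n(n+1)(2n+1)/6, then subtract the first 11 terms.
∑_{k=1}^{26} k² = 26×27×53/6 = 6201
∑_{k=1}^{11} k² = 11×12×23/6 = 506
∑_{k=12}^{26} k² = 6201 - 506 = 5695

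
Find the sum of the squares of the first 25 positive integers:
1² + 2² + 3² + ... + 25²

Formula: ∑k² = n(n+1)(2n+1)/6
= 25×26×51/6
= 33150/6
= 5525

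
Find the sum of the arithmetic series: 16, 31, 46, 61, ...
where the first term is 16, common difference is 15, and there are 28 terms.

Sₙ = n/2 × (first + last)
Last term = a + (n-1)d = 16 + (28-1)×15 = 421
S_28 = 28/2 × (16 + 421)
S_28 = 28/2 × 437 = 6118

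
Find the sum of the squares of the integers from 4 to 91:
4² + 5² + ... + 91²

Use ∑_{k=1}^{n} k² = n(n+1)(2n+1)/6, then subtract the first 3 terms.
∑_{k=1}^{91} k² = 91×92×183/6 = 255346
∑_{k=1}^{3} k² = 3×4×7/6 = 14
∑_{k=4}^{91} k² = 255346 - 14 = 255332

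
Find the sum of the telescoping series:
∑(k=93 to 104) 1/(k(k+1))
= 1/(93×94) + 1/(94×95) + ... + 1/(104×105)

Partial fractions: 1/(k(k+1)) = 1/k - 1/(k+1)
The series telescopes:
= (1/93 - 1/94) + (1/94 - 1/95) + ... + (1/104 - 1/105)
= 1/93 - 1/105
= 4/3255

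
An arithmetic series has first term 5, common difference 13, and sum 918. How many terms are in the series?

Using S = n/2 × [2a + (n-1)d]
918 = n/2 × [2(5) + (n-1)(13)]
918 = n/2 × [10 + 13n - 13]
1836 = n × [-3 + 13n]
13n² + (-3)n - 1836 = 0
Discriminant: Δ = (-3)² - 4(13)(-1836) = 9 + 95472 = 95481
√Δ = 309
n = [-(-3) + √Δ] / (2·13) = (3 + 309) / 26 = 312 / 26 = 12
(The negative root is discarded since n must be a positive integer.)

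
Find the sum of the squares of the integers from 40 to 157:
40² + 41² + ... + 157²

Use ∑_{k=1}^{n} k² = n(n+1)(2n+1)/6, then subtract the first 39 terms.
∑_{k=1}^{157} k² = 157×158×315/6 = 1302315
∑_{k=1}^{39} k² = 39×40×79/6 = 20540
∑_{k=40}^{157} k² = 1302315 - 20540 = 1281775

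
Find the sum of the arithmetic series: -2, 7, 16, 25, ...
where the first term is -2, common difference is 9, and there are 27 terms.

Sₙ = n/2 × (first + last)
Last term = a + (n-1)d = -2 + (27-1)×9 = 232
S_27 = 27/2 × (-2 + 232)
S_27 = 27/2 × 230 = 3105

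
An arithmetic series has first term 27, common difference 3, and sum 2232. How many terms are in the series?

Using S = n/2 × [2a + (n-1)d]
2232 = n/2 × [2(27) + (n-1)(3)]
2232 = n/2 × [54 + 3n - 3]
4464 = n × [51 + 3n]
3n² + (51)n - 4464 = 0
Discriminant: Δ = (51)² - 4(3)(-4464) = 2601 + 53568 = 56169
√Δ = 237
n = [-(51) + √Δ] / (2·3) = (-51 + 237) / 6 = 186 / 6 = 31
(The negative root is discarded since n must be a positive integer.)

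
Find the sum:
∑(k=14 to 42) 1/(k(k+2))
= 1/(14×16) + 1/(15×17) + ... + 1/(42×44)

Partial fractions: 1/(k(k+2)) = (1/2)[1/k - 1/(k+2)]
Telescoping leaves the first two and last two terms:
= (1/2)[1/14 + 1/15 - 1/43 - 1/44]
= 18299/397320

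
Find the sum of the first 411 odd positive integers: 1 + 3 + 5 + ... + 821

Sum of first n odd numbers = n²
= 411²
= 168921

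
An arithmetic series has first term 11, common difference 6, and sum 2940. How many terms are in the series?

Using S = n/2 × [2a + (n-1)d]
2940 = n/2 × [2(11) + (n-1)(6)]
2940 = n/2 × [22 + 6n - 6]
5880 = n × [16 + 6n]
6n² + (16)n - 5880 = 0
Discriminant: Δ = (16)² - 4(6)(-5880) = 256 + 141120 = 141376
√Δ = 376
n = [-(16) + √Δ] / (2·6) = (-16 + 376) / 12 = 360 / 12 = 30
(The negative root is discarded since n must be a positive integer.)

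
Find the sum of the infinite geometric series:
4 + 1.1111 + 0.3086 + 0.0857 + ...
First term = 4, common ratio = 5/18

For |r| < 1, S = a / (1 - r)
S = 4 / (1 - (5/18))
S = 4 / (13/18)
S = 72/13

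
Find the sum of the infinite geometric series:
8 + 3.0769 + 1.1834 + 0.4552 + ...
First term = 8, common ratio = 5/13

For |r| < 1, S = a / (1 - r)
S = 8 / (1 - (5/13))
S = 8 / (8/13)
S = 13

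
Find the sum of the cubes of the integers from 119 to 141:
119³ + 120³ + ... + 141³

Use ∑_{k=1}^{n} k³ = [n(n+1)/2]², then subtract the first 118 terms.
∑_{k=1}^{141} k³ = [141×142/2]² = 10011² = 100220121
∑_{k=1}^{118} k³ = [118×119/2]² = 7021² = 49294441
∑_{k=119}^{141} k³ = 100220121 - 49294441 = 50925680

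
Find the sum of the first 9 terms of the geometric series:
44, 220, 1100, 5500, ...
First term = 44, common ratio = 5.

Sₙ = a(1 - rⁿ) / (1 - r)
S_9 = 44(1 - 5^9) / (1 - 5)
S_9 = 44(1 - 1953125) / (-4)
S_9 = 21484364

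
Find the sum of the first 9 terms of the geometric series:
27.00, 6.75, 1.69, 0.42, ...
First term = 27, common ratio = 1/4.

Sₙ = a(1 - rⁿ) / (1 - r)
S_9 = 27(1 - (1/4)^9) / (1 - (1/4))
S_9 = 27(1 - (1/262144)) / (3/4)
S_9 = 2359287/65536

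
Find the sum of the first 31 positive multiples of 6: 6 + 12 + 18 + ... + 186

Factor out 6: = 6(1 + 2 + ... + 31) = 6 × n(n+1)/2
= 6 × 31×32/2
= 6 × 496
= 2976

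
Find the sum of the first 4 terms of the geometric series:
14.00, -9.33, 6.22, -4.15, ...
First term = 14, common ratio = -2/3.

Sₙ = a(1 - rⁿ) / (1 - r)
S_4 = 14(1 - (-2/3)^4) / (1 - (-2/3))
S_4 = 14(1 - (16/81)) / (5/3)
S_4 = 182/27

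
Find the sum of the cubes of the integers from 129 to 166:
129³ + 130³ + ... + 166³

Use ∑_{k=1}^{n} k³ = [n(n+1)/2]², then subtract the first 128 terms.
∑_{k=1}^{166} k³ = [166×167/2]² = 13861² = 192127321
∑_{k=1}^{128} k³ = [128×129/2]² = 8256² = 68161536
∑_{k=129}^{166} k³ = 192127321 - 68161536 = 123965785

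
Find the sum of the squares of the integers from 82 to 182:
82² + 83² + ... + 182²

Use ∑_{k=1}^{n} k² = n(n+1)(2n+1)/6, then subtract the first 81 terms.
∑_{k=1}^{182} k² = 182×183×365/6 = 2026115
∑_{k=1}^{81} k² = 81×82×163/6 = 180441
∑_{k=82}^{182} k² = 2026115 - 180441 = 1845674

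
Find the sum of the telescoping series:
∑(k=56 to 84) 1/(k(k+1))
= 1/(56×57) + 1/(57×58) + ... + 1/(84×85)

Partial fractions: 1/(k(k+1)) = 1/k - 1/(k+1)
The series telescopes:
= (1/56 - 1/57) + (1/57 - 1/58) + ... + (1/84 - 1/85)
= 1/56 - 1/85
= 29/4760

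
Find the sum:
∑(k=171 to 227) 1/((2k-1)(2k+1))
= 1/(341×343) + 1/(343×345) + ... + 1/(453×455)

Partial fractions: 1/((2k-1)(2k+1)) = (1/2)[1/(2k-1) - 1/(2k+1)]
The series telescopes:
= (1/2)[1/341 - 1/455]
= 57/155155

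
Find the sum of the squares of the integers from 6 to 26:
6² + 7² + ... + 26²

Use ∑_{k=1}^{n} k² = n(n+1)(2n+1)/6, then subtract the first 5 terms.
∑_{k=1}^{26} k² = 26×27×53/6 = 6201
∑_{k=1}^{5} k² = 5×6×11/6 = 55
∑_{k=6}^{26} k² = 6201 - 55 = 6146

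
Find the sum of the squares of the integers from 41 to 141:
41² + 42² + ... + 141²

Use ∑_{k=1}^{n} k² = n(n+1)(2n+1)/6, then subtract the first 40 terms.
∑_{k=1}^{141} k² = 141×142×283/6 = 944371
∑_{k=1}^{40} k² = 40×41×81/6 = 22140
∑_{k=41}^{141} k² = 944371 - 22140 = 922231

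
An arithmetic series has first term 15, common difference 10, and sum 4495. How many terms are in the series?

Using S = n/2 × [2a + (n-1)d]
4495 = n/2 × [2(15) + (n-1)(10)]
4495 = n/2 × [30 + 10n - 10]
8990 = n × [20 + 10n]
10n² + (20)n - 8990 = 0
Discriminant: Δ = (20)² - 4(10)(-8990) = 400 + 359600 = 360000
√Δ = 600
n = [-(20) + √Δ] / (2·10) = (-20 + 600) / 20 = 580 / 20 = 29
(The negative root is discarded since n must be a positive integer.)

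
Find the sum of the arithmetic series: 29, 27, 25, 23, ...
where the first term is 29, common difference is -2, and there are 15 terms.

Sₙ = n/2 × (first + last)
Last term = a + (n-1)d = 29 + (15-1)×(-2) = 1
S_15 = 15/2 × (29 + 1)
S_15 = 15/2 × 30 = 225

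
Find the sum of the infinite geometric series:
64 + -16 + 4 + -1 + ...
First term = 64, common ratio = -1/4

For |r| < 1, S = a / (1 - r)
S = 64 / (1 - (-1/4))
S = 64 / (5/4)
S = 256/5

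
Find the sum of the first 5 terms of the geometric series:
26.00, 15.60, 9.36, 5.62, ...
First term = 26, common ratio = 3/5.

Sₙ = a(1 - rⁿ) / (1 - r)
S_5 = 26(1 - (3/5)^5) / (1 - (3/5))
S_5 = 26(1 - (243/3125)) / (2/5)
S_5 = 37466/625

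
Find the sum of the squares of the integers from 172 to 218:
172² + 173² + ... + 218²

Use ∑_{k=1}^{n} k² = n(n+1)(2n+1)/6, then subtract the first 171 terms.
∑_{k=1}^{218} k² = 218×219×437/6 = 3477209
∑_{k=1}^{171} k² = 171×172×343/6 = 1681386
∑_{k=172}^{218} k² = 3477209 - 1681386 = 1795823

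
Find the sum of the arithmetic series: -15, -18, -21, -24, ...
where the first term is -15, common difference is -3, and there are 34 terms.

Sₙ = n/2 × (first + last)
Last term = a + (n-1)d = -15 + (34-1)×(-3) = -114
S_34 = 34/2 × (-15 + (-114))
S_34 = 34/2 × (-129) = -2193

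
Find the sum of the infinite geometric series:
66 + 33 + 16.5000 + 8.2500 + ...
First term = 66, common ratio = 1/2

For |r| < 1, S = a / (1 - r)
S = 66 / (1 - (1/2))
S = 66 / (1/2)
S = 132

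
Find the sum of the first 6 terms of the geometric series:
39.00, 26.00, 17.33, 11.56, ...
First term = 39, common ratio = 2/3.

Sₙ = a(1 - rⁿ) / (1 - r)
S_6 = 39(1 - (2/3)^6) / (1 - (2/3))
S_6 = 39(1 - (64/729)) / (1/3)
S_6 = 8645/81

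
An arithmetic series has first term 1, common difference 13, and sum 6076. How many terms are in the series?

Using S = n/2 × [2a + (n-1)d]
6076 = n/2 × [2(1) + (n-1)(13)]
6076 = n/2 × [2 + 13n - 13]
12152 = n × [-11 + 13n]
13n² + (-11)n - 12152 = 0
Discriminant: Δ = (-11)² - 4(13)(-12152) = 121 + 631904 = 632025
√Δ = 795
n = [-(-11) + √Δ] / (2·13) = (11 + 795) / 26 = 806 / 26 = 31
(The negative root is discarded since n must be a positive integer.)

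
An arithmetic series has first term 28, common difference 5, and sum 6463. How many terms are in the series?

Using S = n/2 × [2a + (n-1)d]
6463 = n/2 × [2(28) + (n-1)(5)]
6463 = n/2 × [56 + 5n - 5]
12926 = n × [51 + 5n]
5n² + (51)n - 12926 = 0
Discriminant: Δ = (51)² - 4(5)(-12926) = 2601 + 258520 = 261121
√Δ = 511
n = [-(51) + √Δ] / (2·5) = (-51 + 511) / 10 = 460 / 10 = 46
(The negative root is discarded since n must be a positive integer.)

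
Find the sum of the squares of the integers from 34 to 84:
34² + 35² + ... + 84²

Use ∑_{k=1}^{n} k² = n(n+1)(2n+1)/6, then subtract the first 33 terms.
∑_{k=1}^{84} k² = 84×85×169/6 = 201110
∑_{k=1}^{33} k² = 33×34×67/6 = 12529
∑_{k=34}^{84} k² = 201110 - 12529 = 188581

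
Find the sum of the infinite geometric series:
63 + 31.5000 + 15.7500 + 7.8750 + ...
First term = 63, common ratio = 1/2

For |r| < 1, S = a / (1 - r)
S = 63 / (1 - (1/2))
S = 63 / (1/2)
S = 126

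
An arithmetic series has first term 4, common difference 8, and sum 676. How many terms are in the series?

Using S = n/2 × [2a + (n-1)d]
676 = n/2 × [2(4) + (n-1)(8)]
676 = n/2 × [8 + 8n - 8]
1352 = n × [0 + 8n]
8n² + (0)n - 1352 = 0
Discriminant: Δ = (0)² - 4(8)(-1352) = 0 + 43264 = 43264
√Δ = 208
n = [-(0) + √Δ] / (2·8) = (0 + 208) / 16 = 208 / 16 = 13
(The negative root is discarded since n must be a positive integer.)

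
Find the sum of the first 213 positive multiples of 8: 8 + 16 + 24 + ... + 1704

Factor out 8: = 8(1 + 2 + ... + 213) = 8 × n(n+1)/2
= 8 × 213×214/2
= 8 × 22791
= 182328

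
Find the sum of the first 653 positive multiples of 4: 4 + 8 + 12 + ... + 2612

Factor out 4: = 4(1 + 2 + ... + 653) = 4 × n(n+1)/2
= 4 × 653×654/2
= 4 × 213531
= 854124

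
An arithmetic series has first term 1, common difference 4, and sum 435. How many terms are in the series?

Using S = n/2 × [2a + (n-1)d]
435 = n/2 × [2(1) + (n-1)(4)]
435 = n/2 × [2 + 4n - 4]
870 = n × [-2 + 4n]
4n² + (-2)n - 870 = 0
Discriminant: Δ = (-2)² - 4(4)(-870) = 4 + 13920 = 13924
√Δ = 118
n = [-(-2) + √Δ] / (2·4) = (2 + 118) / 8 = 120 / 8 = 15
(The negative root is discarded since n must be a positive integer.)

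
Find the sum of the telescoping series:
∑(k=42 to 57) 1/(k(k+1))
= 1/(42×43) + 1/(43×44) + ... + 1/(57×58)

Partial fractions: 1/(k(k+1)) = 1/k - 1/(k+1)
The series telescopes:
= (1/42 - 1/43) + (1/43 - 1/44) + ... + (1/57 - 1/58)
= 1/42 - 1/58
= 4/609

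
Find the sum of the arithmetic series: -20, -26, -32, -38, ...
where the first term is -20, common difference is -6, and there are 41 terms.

Sₙ = n/2 × (first + last)
Last term = a + (n-1)d = -20 + (41-1)×(-6) = -260
S_41 = 41/2 × (-20 + (-260))
S_41 = 41/2 × (-280) = -5740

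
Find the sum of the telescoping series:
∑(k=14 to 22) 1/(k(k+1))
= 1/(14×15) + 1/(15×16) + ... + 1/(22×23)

Partial fractions: 1/(k(k+1)) = 1/k - 1/(k+1)
The series telescopes:
= (1/14 - 1/15) + (1/15 - 1/16) + ... + (1/22 - 1/23)
= 1/14 - 1/23
= 9/322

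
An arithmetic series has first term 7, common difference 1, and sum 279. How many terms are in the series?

Using S = n/2 × [2a + (n-1)d]
279 = n/2 × [2(7) + (n-1)(1)]
279 = n/2 × [14 + 1n - 1]
558 = n × [13 + 1n]
1n² + (13)n - 558 = 0
Discriminant: Δ = (13)² - 4(1)(-558) = 169 + 2232 = 2401
√Δ = 49
n = [-(13) + √Δ] / (2·1) = (-13 + 49) / 2 = 36 / 2 = 18
(The negative root is discarded since n must be a positive integer.)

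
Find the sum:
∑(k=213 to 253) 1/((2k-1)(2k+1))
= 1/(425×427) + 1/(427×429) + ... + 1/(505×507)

Partial fractions: 1/((2k-1)(2k+1)) = (1/2)[1/(2k-1) - 1/(2k+1)]
The series telescopes:
= (1/2)[1/425 - 1/507]
= 41/215475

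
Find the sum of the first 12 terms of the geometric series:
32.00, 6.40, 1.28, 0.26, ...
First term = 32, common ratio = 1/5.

Sₙ = a(1 - rⁿ) / (1 - r)
S_12 = 32(1 - (1/5)^12) / (1 - (1/5))
S_12 = 32(1 - (1/244140625)) / (4/5)
S_12 = 1953124992/48828125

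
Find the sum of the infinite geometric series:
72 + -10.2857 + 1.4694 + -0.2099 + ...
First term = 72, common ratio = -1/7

For |r| < 1, S = a / (1 - r)
S = 72 / (1 - (-1/7))
S = 72 / (8/7)
S = 63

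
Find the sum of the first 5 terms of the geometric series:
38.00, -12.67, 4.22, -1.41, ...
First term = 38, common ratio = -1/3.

Sₙ = a(1 - rⁿ) / (1 - r)
S_5 = 38(1 - (-1/3)^5) / (1 - (-1/3))
S_5 = 38(1 - (-1/243)) / (4/3)
S_5 = 2318/81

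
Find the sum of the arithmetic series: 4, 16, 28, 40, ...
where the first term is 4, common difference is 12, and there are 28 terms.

Sₙ = n/2 × (first + last)
Last term = a + (n-1)d = 4 + (28-1)×12 = 328
S_28 = 28/2 × (4 + 328)
S_28 = 28/2 × 332 = 4648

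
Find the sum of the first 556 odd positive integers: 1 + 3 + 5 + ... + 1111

Sum of first n odd numbers = n²
= 556²
= 309136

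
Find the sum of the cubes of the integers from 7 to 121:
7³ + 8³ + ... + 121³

Use ∑_{k=1}^{n} k³ = [n(n+1)/2]², then subtract the first 6 terms.
∑_{k=1}^{121} k³ = [121×122/2]² = 7381² = 54479161
∑_{k=1}^{6} k³ = [6×7/2]² = 21² = 441
∑_{k=7}^{121} k³ = 54479161 - 441 = 54478720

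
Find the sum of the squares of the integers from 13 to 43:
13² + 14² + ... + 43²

Use ∑_{k=1}^{n} k² = n(n+1)(2n+1)/6, then subtract the first 12 terms.
∑_{k=1}^{43} k² = 43×44×87/6 = 27434
∑_{k=1}^{12} k² = 12×13×25/6 = 650
∑_{k=13}^{43} k² = 27434 - 650 = 26784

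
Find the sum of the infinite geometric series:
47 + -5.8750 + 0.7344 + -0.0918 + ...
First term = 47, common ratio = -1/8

For |r| < 1, S = a / (1 - r)
S = 47 / (1 - (-1/8))
S = 47 / (9/8)
S = 376/9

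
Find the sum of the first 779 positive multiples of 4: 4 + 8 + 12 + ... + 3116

Factor out 4: = 4(1 + 2 + ... + 779) = 4 × n(n+1)/2
= 4 × 779×780/2
= 4 × 303810
= 1215240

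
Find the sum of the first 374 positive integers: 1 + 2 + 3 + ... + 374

Formula: ∑k = n(n+1)/2
= 374×375/2
= 140250/2
= 70125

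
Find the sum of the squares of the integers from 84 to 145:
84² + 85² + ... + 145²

Use ∑_{k=1}^{n} k² = n(n+1)(2n+1)/6, then subtract the first 83 terms.
∑_{k=1}^{145} k² = 145×146×291/6 = 1026745
∑_{k=1}^{83} k² = 83×84×167/6 = 194054
∑_{k=84}^{145} k² = 1026745 - 194054 = 832691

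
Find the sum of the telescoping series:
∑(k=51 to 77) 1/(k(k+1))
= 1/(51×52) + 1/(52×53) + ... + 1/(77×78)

Partial fractions: 1/(k(k+1)) = 1/k - 1/(k+1)
The series telescopes:
= (1/51 - 1/52) + (1/52 - 1/53) + ... + (1/77 - 1/78)
= 1/51 - 1/78
= 3/442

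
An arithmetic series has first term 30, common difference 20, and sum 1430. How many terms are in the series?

Using S = n/2 × [2a + (n-1)d]
1430 = n/2 × [2(30) + (n-1)(20)]
1430 = n/2 × [60 + 20n - 20]
2860 = n × [40 + 20n]
20n² + (40)n - 2860 = 0
Discriminant: Δ = (40)² - 4(20)(-2860) = 1600 + 228800 = 230400
√Δ = 480
n = [-(40) + √Δ] / (2·20) = (-40 + 480) / 40 = 440 / 40 = 11
(The negative root is discarded since n must be a positive integer.)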